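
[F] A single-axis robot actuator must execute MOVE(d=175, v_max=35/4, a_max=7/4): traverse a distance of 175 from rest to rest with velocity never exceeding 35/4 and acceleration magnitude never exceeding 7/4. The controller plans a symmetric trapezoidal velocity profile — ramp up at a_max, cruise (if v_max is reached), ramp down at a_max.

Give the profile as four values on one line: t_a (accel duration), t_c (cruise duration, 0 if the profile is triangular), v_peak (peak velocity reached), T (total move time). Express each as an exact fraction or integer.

vₘ²/aₘ = (35/4)²/(7/4) = 175/4
175 ≥ 175/4 so v_max reached
t_a = (35/4)/(7/4) = 5; v_peak = 35/4
d_cruise = 175 − 175/4 = 525/4; t_c = (525/4)/(35/4) = 15
T = 2·5 + 15 = 25

t_a=5 t_c=15 v_peak=35/4 T=25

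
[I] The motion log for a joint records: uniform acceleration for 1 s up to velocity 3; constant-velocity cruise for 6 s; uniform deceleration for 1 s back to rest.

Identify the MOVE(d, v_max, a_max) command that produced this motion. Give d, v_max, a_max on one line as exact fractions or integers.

a_max = 3/1 = 3
d_a = ½·3·1 = 3/2; d_c = 3·6 = 18
d = 2·3/2 + 18 = 21
t_c = 6 > 0 ⇒ limit active, v_max = 3

d=21 v_max=3 a_max=3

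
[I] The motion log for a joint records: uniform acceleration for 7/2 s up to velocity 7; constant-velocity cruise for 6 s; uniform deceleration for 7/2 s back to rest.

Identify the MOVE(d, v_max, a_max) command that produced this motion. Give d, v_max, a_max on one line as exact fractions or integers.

d=133/2 v_max=7 a_max=2

a_max = 7/(7/2) = 2
d_a = ½·7·7/2 = 49/4; d_c = 7·6 = 42
d = 2·49/4 + 42 = 133/2
t_c = 6 > 0 → v_max = v_peak = 7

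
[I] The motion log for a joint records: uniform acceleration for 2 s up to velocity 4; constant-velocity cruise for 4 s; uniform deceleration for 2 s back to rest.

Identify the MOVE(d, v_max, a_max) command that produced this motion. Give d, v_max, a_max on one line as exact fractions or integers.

d=24 v_max=4 a_max=2

a_max = 4/2 = 2
d_a = ½·4·2 = 4; d_c = 4·4 = 16
d = 2·4 + 16 = 24
t_c = 4 > 0 ⇒ limit active, v_max = 4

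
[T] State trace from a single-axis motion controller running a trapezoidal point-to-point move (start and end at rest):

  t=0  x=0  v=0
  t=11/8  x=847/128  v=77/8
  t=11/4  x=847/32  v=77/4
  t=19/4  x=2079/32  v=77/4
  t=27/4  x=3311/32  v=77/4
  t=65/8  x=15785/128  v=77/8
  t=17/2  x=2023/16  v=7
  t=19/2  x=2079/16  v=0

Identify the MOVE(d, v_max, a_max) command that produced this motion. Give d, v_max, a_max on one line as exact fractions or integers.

final state: t=19/2, x=2079/16, v=0 → d = 2079/16
a_max = (77/8−0)/(11/8−0) = 7
max v = 77/4 over t∈[11/4,27/4] → v_max = 77/4
check: 77/4·(11/4+4) = 2079/16 ✓

d=2079/16 v_max=77/4 a_max=7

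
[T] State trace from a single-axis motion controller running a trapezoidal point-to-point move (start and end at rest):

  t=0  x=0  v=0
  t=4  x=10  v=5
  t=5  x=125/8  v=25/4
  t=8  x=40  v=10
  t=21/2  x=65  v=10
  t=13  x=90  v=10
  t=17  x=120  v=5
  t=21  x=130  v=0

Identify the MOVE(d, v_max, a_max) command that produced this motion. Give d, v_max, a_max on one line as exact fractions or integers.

final state: t=21, x=130, v=0 → d = 130
a_max = (5−0)/(4−0) = 5/4
max v = 10 over t∈[8,13] → v_max = 10
check: 10·(8+5) = 130 ✓

d=130 v_max=10 a_max=5/4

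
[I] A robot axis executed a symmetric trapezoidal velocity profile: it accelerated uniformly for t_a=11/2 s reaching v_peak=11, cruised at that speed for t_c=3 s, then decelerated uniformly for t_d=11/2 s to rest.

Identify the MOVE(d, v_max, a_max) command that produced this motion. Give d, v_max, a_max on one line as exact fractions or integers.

d=187/2 v_max=11 a_max=2

a_max = 11/(11/2) = 2
d_a = ½·11·11/2 = 121/4; d_c = 11·3 = 33
d = 2·121/4 + 33 = 187/2
t_c = 3 > 0 so v_max = 11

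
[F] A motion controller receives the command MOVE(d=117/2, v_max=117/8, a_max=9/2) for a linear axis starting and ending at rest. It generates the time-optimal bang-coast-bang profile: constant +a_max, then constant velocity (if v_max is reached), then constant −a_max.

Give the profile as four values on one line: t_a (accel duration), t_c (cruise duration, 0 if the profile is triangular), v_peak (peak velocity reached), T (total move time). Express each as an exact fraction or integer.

vₘ²/aₘ = (117/8)²/(9/2) = 1521/32
117/2 ≥ 1521/32 so v_max reached
t_a = (117/8)/(9/2) = 13/4; v_peak = 117/8
d_cruise = 117/2 − 1521/32 = 351/32; t_c = (351/32)/(117/8) = 3/4
T = 2·13/4 + 3/4 = 29/4

t_a=13/4 t_c=3/4 v_peak=117/8 T=29/4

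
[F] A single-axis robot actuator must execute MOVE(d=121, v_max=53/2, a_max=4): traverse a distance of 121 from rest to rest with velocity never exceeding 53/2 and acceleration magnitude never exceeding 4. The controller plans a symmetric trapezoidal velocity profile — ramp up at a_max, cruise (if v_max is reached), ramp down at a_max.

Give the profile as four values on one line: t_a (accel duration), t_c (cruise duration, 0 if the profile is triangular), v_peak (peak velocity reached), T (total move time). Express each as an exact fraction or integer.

t_a=11/2 t_c=0 v_peak=22 T=11

vₘ²/aₘ = (53/2)²/4 = 2809/16
121 < 2809/16 ⇒ no cruise
v_peak = √(121·4) = √484 = 22
t_a = 22/4 = 11/2; t_c = 0
T = 2·11/2 = 11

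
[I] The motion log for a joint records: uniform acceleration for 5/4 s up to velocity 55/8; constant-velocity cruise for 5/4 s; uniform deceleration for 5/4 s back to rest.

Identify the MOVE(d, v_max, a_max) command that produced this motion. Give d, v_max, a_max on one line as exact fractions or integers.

a_max = (55/8)/(5/4) = 11/2
d_a = ½·55/8·5/4 = 275/64; d_c = 55/8·5/4 = 275/32
d = 2·275/64 + 275/32 = 275/16
t_c = 5/4 > 0 so v_max = 55/8

d=275/16 v_max=55/8 a_max=11/2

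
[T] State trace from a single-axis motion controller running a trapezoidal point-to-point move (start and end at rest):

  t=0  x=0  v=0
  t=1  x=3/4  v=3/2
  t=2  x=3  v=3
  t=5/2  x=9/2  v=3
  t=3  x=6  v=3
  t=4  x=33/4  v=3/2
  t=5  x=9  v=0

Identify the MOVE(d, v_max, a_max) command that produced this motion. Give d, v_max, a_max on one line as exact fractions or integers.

final state: t=5, x=9, v=0 → d = 9
a_max = (3/2−0)/(1−0) = 3/2
max v = 3 over t∈[2,3] → v_max = 3
check: 3·(2+1) = 9 ✓

d=9 v_max=3 a_max=3/2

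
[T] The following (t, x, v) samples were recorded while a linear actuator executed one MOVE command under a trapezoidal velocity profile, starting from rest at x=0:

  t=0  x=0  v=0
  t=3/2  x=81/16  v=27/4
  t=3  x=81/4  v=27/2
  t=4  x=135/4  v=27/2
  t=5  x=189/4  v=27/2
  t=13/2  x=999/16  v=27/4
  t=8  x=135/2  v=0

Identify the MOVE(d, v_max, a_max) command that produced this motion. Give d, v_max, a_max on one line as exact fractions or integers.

d=135/2 v_max=27/2 a_max=9/2

final state: t=8, x=135/2, v=0 → d = 135/2
a_max = (27/4−0)/(3/2−0) = 9/2
max v = 27/2 over t∈[3,5] → v_max = 27/2
check: 27/2·(3+2) = 135/2 ✓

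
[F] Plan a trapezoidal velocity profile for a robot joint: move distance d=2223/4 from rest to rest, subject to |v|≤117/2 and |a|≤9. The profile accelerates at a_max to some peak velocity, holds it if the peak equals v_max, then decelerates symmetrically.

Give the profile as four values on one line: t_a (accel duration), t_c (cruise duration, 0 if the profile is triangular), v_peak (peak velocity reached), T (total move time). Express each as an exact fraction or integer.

v_max²/a_max = (117/2)²/9 = 1521/4
2223/4 ≥ 1521/4 ⇒ cruise phase
t_a = (117/2)/9 = 13/2; v_peak = 117/2
d_cruise = 2223/4 − 1521/4 = 351/2; t_c = (351/2)/(117/2) = 3
T = 2·13/2 + 3 = 16

t_a=13/2 t_c=3 v_peak=117/2 T=16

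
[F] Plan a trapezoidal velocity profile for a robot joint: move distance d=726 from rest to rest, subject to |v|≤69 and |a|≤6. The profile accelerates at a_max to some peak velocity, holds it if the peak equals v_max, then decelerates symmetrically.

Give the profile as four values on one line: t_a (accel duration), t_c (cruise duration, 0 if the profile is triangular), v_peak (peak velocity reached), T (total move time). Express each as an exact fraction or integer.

v_max²/a_max = 69²/6 = 1587/2
726 < 1587/2 so t_c = 0
v_peak = √(726·6) = √4356 = 66
t_a = 66/6 = 11; t_c = 0
T = 2·11 = 22

t_a=11 t_c=0 v_peak=66 T=22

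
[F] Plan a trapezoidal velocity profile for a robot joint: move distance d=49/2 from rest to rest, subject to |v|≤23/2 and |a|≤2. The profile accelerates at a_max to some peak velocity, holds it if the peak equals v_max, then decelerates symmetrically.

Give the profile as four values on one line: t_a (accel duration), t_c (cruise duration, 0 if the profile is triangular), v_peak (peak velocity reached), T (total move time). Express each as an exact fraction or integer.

t_a=7/2 t_c=0 v_peak=7 T=7

v_max²/a_max = (23/2)²/2 = 529/8
49/2 < 529/8 → triangular
v_peak = √(49/2·2) = √49 = 7
t_a = 7/2; t_c = 0
T = 2·7/2 = 7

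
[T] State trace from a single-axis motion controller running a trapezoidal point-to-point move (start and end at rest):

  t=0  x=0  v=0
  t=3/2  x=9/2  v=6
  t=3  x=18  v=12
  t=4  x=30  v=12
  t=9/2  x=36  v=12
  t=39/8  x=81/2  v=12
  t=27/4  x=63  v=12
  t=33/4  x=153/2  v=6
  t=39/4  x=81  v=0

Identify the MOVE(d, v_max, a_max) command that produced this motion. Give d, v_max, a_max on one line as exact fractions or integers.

d=81 v_max=12 a_max=4

final state: t=39/4, x=81, v=0 → d = 81
a_max = (6−0)/(3/2−0) = 4
max v = 12 over t∈[3,27/4] → v_max = 12
check: 12·(3+15/4) = 81 ✓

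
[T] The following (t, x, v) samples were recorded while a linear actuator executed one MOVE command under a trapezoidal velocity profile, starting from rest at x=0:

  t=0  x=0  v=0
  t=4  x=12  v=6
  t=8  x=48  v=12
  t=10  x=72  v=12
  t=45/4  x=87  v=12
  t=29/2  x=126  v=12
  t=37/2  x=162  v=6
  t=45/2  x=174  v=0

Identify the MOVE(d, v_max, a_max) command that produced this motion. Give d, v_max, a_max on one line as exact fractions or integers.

d=174 v_max=12 a_max=3/2

final state: t=45/2, x=174, v=0 → d = 174
a_max = (6−0)/(4−0) = 3/2
max v = 12 over t∈[8,29/2] → v_max = 12
check: 12·(8+13/2) = 174 ✓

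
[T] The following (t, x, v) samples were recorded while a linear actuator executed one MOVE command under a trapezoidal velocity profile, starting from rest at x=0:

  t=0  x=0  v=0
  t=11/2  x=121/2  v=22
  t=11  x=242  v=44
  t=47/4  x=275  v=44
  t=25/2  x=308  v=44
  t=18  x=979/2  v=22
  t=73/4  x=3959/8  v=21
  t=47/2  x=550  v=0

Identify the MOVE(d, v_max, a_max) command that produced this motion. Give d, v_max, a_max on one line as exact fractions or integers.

final state: t=47/2, x=550, v=0 → d = 550
a_max = (22−0)/(11/2−0) = 4
max v = 44 over t∈[11,25/2] → v_max = 44
check: 44·(11+3/2) = 550 ✓

d=550 v_max=44 a_max=4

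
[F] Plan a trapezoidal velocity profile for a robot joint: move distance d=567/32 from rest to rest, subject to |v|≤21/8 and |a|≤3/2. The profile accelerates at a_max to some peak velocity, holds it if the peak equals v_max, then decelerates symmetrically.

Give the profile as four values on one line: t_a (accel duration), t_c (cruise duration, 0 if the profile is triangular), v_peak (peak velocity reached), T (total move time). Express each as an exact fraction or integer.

v_max²/a_max = (21/8)²/(3/2) = 147/32
567/32 ≥ 147/32 → trapezoidal
t_a = (21/8)/(3/2) = 7/4; v_peak = 21/8
d_cruise = 567/32 − 147/32 = 105/8; t_c = (105/8)/(21/8) = 5
T = 2·7/4 + 5 = 17/2

t_a=7/4 t_c=5 v_peak=21/8 T=17/2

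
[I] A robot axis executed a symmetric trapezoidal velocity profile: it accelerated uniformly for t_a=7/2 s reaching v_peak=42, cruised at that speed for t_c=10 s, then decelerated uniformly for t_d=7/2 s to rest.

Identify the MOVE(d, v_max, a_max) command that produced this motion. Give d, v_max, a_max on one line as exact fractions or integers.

a_max = 42/(7/2) = 12
d_a = ½·42·7/2 = 147/2; d_c = 42·10 = 420
d = 2·147/2 + 420 = 567
t_c = 10 > 0 ⇒ limit active, v_max = 42

d=567 v_max=42 a_max=12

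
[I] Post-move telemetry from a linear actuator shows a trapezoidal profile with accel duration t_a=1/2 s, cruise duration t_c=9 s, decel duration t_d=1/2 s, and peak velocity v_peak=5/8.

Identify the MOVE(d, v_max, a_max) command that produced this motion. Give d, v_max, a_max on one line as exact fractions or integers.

d=95/16 v_max=5/8 a_max=5/4

a_max = (5/8)/(1/2) = 5/4
d_a = ½·5/8·1/2 = 5/32; d_c = 5/8·9 = 45/8
d = 2·5/32 + 45/8 = 95/16
t_c = 9 > 0 ⇒ limit active, v_max = 5/8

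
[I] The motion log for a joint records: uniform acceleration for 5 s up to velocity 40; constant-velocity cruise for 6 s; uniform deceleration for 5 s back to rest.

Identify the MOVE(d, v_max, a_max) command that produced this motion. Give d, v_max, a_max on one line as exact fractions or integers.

a_max = 40/5 = 8
d_a = ½·40·5 = 100; d_c = 40·6 = 240
d = 2·100 + 240 = 440
t_c = 6 > 0 so v_max = 40

d=440 v_max=40 a_max=8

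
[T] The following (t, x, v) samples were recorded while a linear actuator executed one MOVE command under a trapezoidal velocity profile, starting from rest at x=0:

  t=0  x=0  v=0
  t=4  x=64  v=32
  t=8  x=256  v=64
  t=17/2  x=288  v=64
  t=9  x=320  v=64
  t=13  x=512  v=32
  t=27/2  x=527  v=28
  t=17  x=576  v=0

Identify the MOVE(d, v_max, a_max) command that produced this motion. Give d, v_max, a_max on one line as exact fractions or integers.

final state: t=17, x=576, v=0 → d = 576
a_max = (32−0)/(4−0) = 8
max v = 64 over t∈[8,9] → v_max = 64
check: 64·(8+1) = 576 ✓

d=576 v_max=64 a_max=8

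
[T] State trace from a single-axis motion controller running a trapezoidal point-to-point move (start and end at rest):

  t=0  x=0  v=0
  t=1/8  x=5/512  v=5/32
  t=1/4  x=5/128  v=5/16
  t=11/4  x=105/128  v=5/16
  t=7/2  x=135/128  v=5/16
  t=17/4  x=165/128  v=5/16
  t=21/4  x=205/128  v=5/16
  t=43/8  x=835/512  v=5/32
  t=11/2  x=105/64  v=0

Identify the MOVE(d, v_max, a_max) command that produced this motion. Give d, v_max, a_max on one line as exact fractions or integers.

final state: t=11/2, x=105/64, v=0 → d = 105/64
a_max = (5/32−0)/(1/8−0) = 5/4
max v = 5/16 over t∈[1/4,21/4] → v_max = 5/16
check: 5/16·(1/4+5) = 105/64 ✓

d=105/64 v_max=5/16 a_max=5/4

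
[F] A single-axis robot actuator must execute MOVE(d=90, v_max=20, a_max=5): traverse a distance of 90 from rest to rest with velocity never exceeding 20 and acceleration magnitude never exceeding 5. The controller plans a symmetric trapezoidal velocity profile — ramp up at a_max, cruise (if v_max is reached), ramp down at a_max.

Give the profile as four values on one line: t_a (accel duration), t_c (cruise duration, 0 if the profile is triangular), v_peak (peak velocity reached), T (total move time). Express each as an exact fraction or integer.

t_a=4 t_c=1/2 v_peak=20 T=17/2

v_max²/a_max = 20²/5 = 80
90 ≥ 80 → trapezoidal
t_a = 20/5 = 4; v_peak = 20
d_cruise = 90 − 80 = 10; t_c = 10/20 = 1/2
T = 2·4 + 1/2 = 17/2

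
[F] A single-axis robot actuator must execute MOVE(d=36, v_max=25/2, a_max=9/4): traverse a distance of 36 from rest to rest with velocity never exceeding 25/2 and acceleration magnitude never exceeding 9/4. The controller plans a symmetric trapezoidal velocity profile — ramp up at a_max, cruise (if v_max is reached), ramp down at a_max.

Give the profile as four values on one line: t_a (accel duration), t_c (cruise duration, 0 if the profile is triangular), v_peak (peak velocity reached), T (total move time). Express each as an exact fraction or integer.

t_a=4 t_c=0 v_peak=9 T=8

v_max²/a_max = (25/2)²/(9/4) = 625/9
36 < 625/9 so t_c = 0
v_peak = √(36·9/4) = √81 = 9
t_a = 9/(9/4) = 4; t_c = 0
T = 2·4 = 8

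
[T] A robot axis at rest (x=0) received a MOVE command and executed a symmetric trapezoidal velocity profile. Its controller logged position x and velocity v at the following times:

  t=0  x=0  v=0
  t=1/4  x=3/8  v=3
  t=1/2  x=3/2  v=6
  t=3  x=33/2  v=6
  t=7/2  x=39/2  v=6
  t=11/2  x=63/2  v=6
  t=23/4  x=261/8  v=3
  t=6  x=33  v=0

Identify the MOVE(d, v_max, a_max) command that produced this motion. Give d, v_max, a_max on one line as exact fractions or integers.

d=33 v_max=6 a_max=12

final state: t=6, x=33, v=0 → d = 33
a_max = (3−0)/(1/4−0) = 12
max v = 6 over t∈[1/2,11/2] → v_max = 6
check: 6·(1/2+5) = 33 ✓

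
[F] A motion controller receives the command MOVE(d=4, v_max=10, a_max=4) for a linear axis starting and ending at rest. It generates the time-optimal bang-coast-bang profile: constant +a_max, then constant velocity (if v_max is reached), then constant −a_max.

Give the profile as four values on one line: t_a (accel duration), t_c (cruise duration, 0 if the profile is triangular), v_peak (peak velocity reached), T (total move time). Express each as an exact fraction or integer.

t_a=1 t_c=0 v_peak=4 T=2

vₘ²/aₘ = 10²/4 = 25
4 < 25 ⇒ no cruise
v_peak = √(4·4) = √16 = 4
t_a = 4/4 = 1; t_c = 0
T = 2·1 = 2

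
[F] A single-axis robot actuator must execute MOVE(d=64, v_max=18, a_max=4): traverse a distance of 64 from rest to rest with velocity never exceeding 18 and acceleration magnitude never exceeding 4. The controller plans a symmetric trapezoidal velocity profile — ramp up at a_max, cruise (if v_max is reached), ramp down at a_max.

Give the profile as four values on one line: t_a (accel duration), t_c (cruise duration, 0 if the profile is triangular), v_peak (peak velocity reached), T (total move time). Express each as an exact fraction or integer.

t_a=4 t_c=0 v_peak=16 T=8

(v_max)²/a_max = 18²/4 = 81
64 < 81 ⇒ no cruise
v_peak = √(64·4) = √256 = 16
t_a = 16/4 = 4; t_c = 0
T = 2·4 = 8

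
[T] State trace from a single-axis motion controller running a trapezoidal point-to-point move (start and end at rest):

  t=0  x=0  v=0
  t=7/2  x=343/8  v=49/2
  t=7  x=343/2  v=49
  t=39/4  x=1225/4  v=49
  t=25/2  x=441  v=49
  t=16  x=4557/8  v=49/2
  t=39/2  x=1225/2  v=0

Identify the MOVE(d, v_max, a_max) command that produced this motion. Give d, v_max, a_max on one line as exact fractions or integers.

final state: t=39/2, x=1225/2, v=0 → d = 1225/2
a_max = (49/2−0)/(7/2−0) = 7
max v = 49 over t∈[7,25/2] → v_max = 49
check: 49·(7+11/2) = 1225/2 ✓

d=1225/2 v_max=49 a_max=7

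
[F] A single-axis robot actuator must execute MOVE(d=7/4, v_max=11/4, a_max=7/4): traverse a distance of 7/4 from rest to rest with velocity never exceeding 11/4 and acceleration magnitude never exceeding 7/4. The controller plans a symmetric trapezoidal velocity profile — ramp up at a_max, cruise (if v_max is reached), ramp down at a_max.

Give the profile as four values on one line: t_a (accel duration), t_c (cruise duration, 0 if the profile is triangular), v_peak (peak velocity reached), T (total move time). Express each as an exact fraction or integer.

(v_max)²/a_max = (11/4)²/(7/4) = 121/28
7/4 < 121/28 so t_c = 0
v_peak = √(7/4·7/4) = √(49/16) = 7/4
t_a = (7/4)/(7/4) = 1; t_c = 0
T = 2·1 = 2

t_a=1 t_c=0 v_peak=7/4 T=2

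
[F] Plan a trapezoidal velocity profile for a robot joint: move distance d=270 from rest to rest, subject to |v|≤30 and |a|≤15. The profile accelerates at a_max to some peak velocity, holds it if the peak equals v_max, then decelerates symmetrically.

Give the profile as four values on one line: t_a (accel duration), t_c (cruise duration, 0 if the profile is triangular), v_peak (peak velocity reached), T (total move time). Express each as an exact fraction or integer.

v_max²/a_max = 30²/15 = 60
270 ≥ 60 so v_max reached
t_a = 30/15 = 2; v_peak = 30
d_cruise = 270 − 60 = 210; t_c = 210/30 = 7
T = 2·2 + 7 = 11

t_a=2 t_c=7 v_peak=30 T=11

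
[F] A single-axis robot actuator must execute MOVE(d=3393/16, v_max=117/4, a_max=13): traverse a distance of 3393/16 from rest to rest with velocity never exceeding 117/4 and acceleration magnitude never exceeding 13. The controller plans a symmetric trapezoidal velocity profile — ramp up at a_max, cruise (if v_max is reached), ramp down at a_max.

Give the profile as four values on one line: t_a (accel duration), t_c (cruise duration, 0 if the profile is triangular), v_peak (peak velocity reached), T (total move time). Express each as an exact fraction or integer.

t_a=9/4 t_c=5 v_peak=117/4 T=19/2

v_max²/a_max = (117/4)²/13 = 1053/16
3393/16 ≥ 1053/16 so v_max reached
t_a = (117/4)/13 = 9/4; v_peak = 117/4
d_cruise = 3393/16 − 1053/16 = 585/4; t_c = (585/4)/(117/4) = 5
T = 2·9/4 + 5 = 19/2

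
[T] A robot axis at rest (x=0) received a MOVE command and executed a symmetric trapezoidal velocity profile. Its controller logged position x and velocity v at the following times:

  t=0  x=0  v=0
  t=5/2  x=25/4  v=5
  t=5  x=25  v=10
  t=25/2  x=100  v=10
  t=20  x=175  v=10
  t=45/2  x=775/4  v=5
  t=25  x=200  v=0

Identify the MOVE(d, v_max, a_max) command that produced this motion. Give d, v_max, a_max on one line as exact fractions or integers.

d=200 v_max=10 a_max=2

final state: t=25, x=200, v=0 → d = 200
a_max = (5−0)/(5/2−0) = 2
max v = 10 over t∈[5,20] → v_max = 10
check: 10·(5+15) = 200 ✓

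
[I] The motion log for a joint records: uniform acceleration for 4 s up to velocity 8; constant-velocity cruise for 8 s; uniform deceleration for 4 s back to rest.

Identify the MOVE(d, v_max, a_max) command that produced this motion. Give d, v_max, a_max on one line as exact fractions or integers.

d=96 v_max=8 a_max=2

a_max = 8/4 = 2
d_a = ½·8·4 = 16; d_c = 8·8 = 64
d = 2·16 + 64 = 96
t_c = 8 > 0 ⇒ limit active, v_max = 8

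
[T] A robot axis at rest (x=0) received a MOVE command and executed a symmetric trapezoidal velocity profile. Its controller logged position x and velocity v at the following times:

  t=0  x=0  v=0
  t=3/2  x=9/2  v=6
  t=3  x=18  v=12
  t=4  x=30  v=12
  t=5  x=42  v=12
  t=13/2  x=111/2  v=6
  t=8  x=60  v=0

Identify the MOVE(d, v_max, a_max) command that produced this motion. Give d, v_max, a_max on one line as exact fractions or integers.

d=60 v_max=12 a_max=4

final state: t=8, x=60, v=0 → d = 60
a_max = (6−0)/(3/2−0) = 4
max v = 12 over t∈[3,5] → v_max = 12
check: 12·(3+2) = 60 ✓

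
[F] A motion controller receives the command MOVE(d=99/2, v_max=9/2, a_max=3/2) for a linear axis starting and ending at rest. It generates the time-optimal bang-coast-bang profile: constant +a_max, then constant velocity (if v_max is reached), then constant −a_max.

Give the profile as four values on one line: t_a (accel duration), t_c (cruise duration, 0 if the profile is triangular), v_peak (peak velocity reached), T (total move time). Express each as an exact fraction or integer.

t_a=3 t_c=8 v_peak=9/2 T=14

vₘ²/aₘ = (9/2)²/(3/2) = 27/2
99/2 ≥ 27/2 so v_max reached
t_a = (9/2)/(3/2) = 3; v_peak = 9/2
d_cruise = 99/2 − 27/2 = 36; t_c = 36/(9/2) = 8
T = 2·3 + 8 = 14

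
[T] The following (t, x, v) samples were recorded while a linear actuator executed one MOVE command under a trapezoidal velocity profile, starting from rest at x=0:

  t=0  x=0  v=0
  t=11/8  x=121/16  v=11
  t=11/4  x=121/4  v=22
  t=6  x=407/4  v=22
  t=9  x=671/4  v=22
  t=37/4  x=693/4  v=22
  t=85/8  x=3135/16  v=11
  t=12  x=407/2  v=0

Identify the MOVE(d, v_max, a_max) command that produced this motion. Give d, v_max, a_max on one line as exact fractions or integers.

final state: t=12, x=407/2, v=0 → d = 407/2
a_max = (11−0)/(11/8−0) = 8
max v = 22 over t∈[11/4,37/4] → v_max = 22
check: 22·(11/4+13/2) = 407/2 ✓

d=407/2 v_max=22 a_max=8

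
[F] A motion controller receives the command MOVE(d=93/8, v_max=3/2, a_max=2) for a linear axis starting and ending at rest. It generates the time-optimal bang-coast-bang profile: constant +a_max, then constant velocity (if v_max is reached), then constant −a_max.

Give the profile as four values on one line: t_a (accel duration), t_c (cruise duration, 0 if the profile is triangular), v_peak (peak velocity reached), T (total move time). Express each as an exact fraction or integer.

v_max²/a_max = (3/2)²/2 = 9/8
93/8 ≥ 9/8 ⇒ cruise phase
t_a = (3/2)/2 = 3/4; v_peak = 3/2
d_cruise = 93/8 − 9/8 = 21/2; t_c = (21/2)/(3/2) = 7
T = 2·3/4 + 7 = 17/2

t_a=3/4 t_c=7 v_peak=3/2 T=17/2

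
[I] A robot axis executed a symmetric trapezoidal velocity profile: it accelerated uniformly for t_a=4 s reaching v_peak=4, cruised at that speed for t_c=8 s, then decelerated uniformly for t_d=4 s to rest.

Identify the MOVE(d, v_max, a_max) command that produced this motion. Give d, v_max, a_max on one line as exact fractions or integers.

d=48 v_max=4 a_max=1

a_max = 4/4 = 1
d_a = ½·4·4 = 8; d_c = 4·8 = 32
d = 2·8 + 32 = 48
t_c = 8 > 0 ⇒ limit active, v_max = 4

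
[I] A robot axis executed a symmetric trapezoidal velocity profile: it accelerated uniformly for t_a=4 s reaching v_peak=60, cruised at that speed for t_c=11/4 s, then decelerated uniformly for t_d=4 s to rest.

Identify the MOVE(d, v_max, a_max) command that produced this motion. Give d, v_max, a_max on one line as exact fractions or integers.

a_max = 60/4 = 15
d_a = ½·60·4 = 120; d_c = 60·11/4 = 165
d = 2·120 + 165 = 405
t_c = 11/4 > 0 → v_max = v_peak = 60

d=405 v_max=60 a_max=15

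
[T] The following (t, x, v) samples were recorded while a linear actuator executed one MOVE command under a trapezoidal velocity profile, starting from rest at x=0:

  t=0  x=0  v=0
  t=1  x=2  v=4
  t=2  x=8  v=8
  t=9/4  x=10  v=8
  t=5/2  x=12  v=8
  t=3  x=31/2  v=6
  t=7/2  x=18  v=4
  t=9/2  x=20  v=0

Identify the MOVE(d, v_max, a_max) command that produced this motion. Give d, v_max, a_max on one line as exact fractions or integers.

d=20 v_max=8 a_max=4

final state: t=9/2, x=20, v=0 → d = 20
a_max = (4−0)/(1−0) = 4
max v = 8 over t∈[2,5/2] → v_max = 8
check: 8·(2+1/2) = 20 ✓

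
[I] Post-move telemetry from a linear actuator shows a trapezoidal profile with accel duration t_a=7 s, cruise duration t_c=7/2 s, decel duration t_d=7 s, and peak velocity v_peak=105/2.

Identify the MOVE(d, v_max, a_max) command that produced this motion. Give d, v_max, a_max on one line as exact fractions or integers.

d=2205/4 v_max=105/2 a_max=15/2

a_max = (105/2)/7 = 15/2
d_a = ½·105/2·7 = 735/4; d_c = 105/2·7/2 = 735/4
d = 2·735/4 + 735/4 = 2205/4
t_c = 7/2 > 0 ⇒ limit active, v_max = 105/2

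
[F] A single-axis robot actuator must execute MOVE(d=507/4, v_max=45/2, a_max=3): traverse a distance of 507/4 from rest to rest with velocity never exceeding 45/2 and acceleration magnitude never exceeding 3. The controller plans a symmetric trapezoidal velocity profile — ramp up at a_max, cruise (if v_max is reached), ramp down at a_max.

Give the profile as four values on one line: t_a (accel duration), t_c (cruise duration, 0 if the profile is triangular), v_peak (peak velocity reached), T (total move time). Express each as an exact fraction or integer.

t_a=13/2 t_c=0 v_peak=39/2 T=13

vₘ²/aₘ = (45/2)²/3 = 675/4
507/4 < 675/4 so t_c = 0
v_peak = √(507/4·3) = √(1521/4) = 39/2
t_a = (39/2)/3 = 13/2; t_c = 0
T = 2·13/2 = 13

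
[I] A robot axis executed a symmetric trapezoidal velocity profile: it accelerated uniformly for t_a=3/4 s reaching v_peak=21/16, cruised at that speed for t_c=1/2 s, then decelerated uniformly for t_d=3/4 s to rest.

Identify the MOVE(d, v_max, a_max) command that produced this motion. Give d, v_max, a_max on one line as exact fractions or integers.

a_max = (21/16)/(3/4) = 7/4
d_a = ½·21/16·3/4 = 63/128; d_c = 21/16·1/2 = 21/32
d = 2·63/128 + 21/32 = 105/64
t_c = 1/2 > 0 so v_max = 21/16

d=105/64 v_max=21/16 a_max=7/4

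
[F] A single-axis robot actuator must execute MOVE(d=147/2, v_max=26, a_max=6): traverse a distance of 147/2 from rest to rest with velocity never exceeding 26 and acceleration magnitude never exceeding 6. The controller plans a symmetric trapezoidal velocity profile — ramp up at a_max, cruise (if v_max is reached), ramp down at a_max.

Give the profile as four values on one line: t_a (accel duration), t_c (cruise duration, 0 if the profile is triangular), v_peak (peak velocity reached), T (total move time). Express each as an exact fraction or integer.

v_max²/a_max = 26²/6 = 338/3
147/2 < 338/3 ⇒ no cruise
v_peak = √(147/2·6) = √441 = 21
t_a = 21/6 = 7/2; t_c = 0
T = 2·7/2 = 7

t_a=7/2 t_c=0 v_peak=21 T=7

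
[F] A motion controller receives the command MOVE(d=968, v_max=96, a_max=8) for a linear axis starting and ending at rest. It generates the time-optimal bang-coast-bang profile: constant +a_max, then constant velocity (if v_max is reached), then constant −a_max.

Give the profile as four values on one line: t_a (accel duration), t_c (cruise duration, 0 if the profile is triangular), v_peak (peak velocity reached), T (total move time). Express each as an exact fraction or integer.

v_max²/a_max = 96²/8 = 1152
968 < 1152 → triangular
v_peak = √(968·8) = √7744 = 88
t_a = 88/8 = 11; t_c = 0
T = 2·11 = 22

t_a=11 t_c=0 v_peak=88 T=22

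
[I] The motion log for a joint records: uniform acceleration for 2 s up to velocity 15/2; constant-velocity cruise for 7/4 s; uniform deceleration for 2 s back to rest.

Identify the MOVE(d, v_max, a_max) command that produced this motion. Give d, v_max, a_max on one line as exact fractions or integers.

a_max = (15/2)/2 = 15/4
d_a = ½·15/2·2 = 15/2; d_c = 15/2·7/4 = 105/8
d = 2·15/2 + 105/8 = 225/8
t_c = 7/4 > 0 ⇒ limit active, v_max = 15/2

d=225/8 v_max=15/2 a_max=15/4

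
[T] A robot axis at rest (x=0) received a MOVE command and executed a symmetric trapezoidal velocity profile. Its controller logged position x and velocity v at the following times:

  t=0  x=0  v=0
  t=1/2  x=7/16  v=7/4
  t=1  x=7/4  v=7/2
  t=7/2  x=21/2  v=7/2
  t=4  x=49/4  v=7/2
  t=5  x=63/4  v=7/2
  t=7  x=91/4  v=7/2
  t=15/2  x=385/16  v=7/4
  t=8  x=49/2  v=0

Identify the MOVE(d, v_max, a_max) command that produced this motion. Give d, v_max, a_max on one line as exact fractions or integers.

final state: t=8, x=49/2, v=0 → d = 49/2
a_max = (7/4−0)/(1/2−0) = 7/2
max v = 7/2 over t∈[1,7] → v_max = 7/2
check: 7/2·(1+6) = 49/2 ✓

d=49/2 v_max=7/2 a_max=7/2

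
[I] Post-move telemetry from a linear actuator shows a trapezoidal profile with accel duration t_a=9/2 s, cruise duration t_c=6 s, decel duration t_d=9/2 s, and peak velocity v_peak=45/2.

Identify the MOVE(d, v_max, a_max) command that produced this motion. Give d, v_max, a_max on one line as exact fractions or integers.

a_max = (45/2)/(9/2) = 5
d_a = ½·45/2·9/2 = 405/8; d_c = 45/2·6 = 135
d = 2·405/8 + 135 = 945/4
t_c = 6 > 0 so v_max = 45/2

d=945/4 v_max=45/2 a_max=5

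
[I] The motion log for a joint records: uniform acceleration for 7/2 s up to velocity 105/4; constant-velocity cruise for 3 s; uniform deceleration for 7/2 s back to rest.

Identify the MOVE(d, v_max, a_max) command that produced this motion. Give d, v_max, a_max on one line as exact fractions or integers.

d=1365/8 v_max=105/4 a_max=15/2

a_max = (105/4)/(7/2) = 15/2
d_a = ½·105/4·7/2 = 735/16; d_c = 105/4·3 = 315/4
d = 2·735/16 + 315/4 = 1365/8
t_c = 3 > 0 → v_max = v_peak = 105/4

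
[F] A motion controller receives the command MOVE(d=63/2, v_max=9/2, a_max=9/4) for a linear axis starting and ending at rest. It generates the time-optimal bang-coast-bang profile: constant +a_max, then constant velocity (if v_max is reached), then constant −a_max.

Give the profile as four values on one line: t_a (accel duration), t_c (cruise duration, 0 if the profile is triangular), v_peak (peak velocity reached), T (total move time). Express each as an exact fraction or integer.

t_a=2 t_c=5 v_peak=9/2 T=9

v_max²/a_max = (9/2)²/(9/4) = 9
63/2 ≥ 9 → trapezoidal
t_a = (9/2)/(9/4) = 2; v_peak = 9/2
d_cruise = 63/2 − 9 = 45/2; t_c = (45/2)/(9/2) = 5
T = 2·2 + 5 = 9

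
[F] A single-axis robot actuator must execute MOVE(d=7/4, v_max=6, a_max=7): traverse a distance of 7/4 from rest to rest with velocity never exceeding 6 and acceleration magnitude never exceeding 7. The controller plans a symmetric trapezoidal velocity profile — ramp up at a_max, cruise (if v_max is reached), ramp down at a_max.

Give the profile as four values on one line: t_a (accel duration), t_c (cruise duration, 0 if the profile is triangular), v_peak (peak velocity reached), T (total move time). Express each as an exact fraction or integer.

vₘ²/aₘ = 6²/7 = 36/7
7/4 < 36/7 so t_c = 0
v_peak = √(7/4·7) = √(49/4) = 7/2
t_a = (7/2)/7 = 1/2; t_c = 0
T = 2·1/2 = 1

t_a=1/2 t_c=0 v_peak=7/2 T=1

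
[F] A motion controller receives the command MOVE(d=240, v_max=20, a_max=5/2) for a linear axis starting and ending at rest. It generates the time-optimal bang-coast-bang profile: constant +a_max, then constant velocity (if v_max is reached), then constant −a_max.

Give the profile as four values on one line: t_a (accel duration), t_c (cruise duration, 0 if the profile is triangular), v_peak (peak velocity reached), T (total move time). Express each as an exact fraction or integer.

t_a=8 t_c=4 v_peak=20 T=20

(v_max)²/a_max = 20²/(5/2) = 160
240 ≥ 160 so v_max reached
t_a = 20/(5/2) = 8; v_peak = 20
d_cruise = 240 − 160 = 80; t_c = 80/20 = 4
T = 2·8 + 4 = 20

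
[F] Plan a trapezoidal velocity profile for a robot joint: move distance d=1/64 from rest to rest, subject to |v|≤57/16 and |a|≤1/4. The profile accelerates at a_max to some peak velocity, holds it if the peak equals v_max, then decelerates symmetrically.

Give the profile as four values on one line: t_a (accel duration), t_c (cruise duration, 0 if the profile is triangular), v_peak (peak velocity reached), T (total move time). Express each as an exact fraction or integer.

v_max²/a_max = (57/16)²/(1/4) = 3249/64
1/64 < 3249/64 so t_c = 0
v_peak = √(1/64·1/4) = √(1/256) = 1/16
t_a = (1/16)/(1/4) = 1/4; t_c = 0
T = 2·1/4 = 1/2

t_a=1/4 t_c=0 v_peak=1/16 T=1/2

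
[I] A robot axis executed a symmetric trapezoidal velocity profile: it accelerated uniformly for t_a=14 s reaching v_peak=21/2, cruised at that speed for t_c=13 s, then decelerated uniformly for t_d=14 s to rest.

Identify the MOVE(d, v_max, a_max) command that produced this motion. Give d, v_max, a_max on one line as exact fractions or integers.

a_max = (21/2)/14 = 3/4
d_a = ½·21/2·14 = 147/2; d_c = 21/2·13 = 273/2
d = 2·147/2 + 273/2 = 567/2
t_c = 13 > 0 so v_max = 21/2

d=567/2 v_max=21/2 a_max=3/4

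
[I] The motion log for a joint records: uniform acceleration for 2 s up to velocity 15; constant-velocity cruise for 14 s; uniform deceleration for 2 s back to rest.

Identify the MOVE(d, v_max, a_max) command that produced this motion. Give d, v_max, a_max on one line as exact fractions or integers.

a_max = 15/2
d_a = ½·15·2 = 15; d_c = 15·14 = 210
d = 2·15 + 210 = 240
t_c = 14 > 0 ⇒ limit active, v_max = 15

d=240 v_max=15 a_max=15/2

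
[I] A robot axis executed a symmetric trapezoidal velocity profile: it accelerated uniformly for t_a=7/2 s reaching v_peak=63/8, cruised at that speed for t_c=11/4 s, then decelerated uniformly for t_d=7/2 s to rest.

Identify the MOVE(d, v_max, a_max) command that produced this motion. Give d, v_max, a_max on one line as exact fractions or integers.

a_max = (63/8)/(7/2) = 9/4
d_a = ½·63/8·7/2 = 441/32; d_c = 63/8·11/4 = 693/32
d = 2·441/32 + 693/32 = 1575/32
t_c = 11/4 > 0 → v_max = v_peak = 63/8

d=1575/32 v_max=63/8 a_max=9/4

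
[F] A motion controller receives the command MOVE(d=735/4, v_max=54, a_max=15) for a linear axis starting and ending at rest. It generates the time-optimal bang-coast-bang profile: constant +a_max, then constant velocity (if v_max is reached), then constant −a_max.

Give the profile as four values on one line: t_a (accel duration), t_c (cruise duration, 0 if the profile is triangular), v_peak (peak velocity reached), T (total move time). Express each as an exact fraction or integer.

vₘ²/aₘ = 54²/15 = 972/5
735/4 < 972/5 ⇒ no cruise
v_peak = √(735/4·15) = √(11025/4) = 105/2
t_a = (105/2)/15 = 7/2; t_c = 0
T = 2·7/2 = 7

t_a=7/2 t_c=0 v_peak=105/2 T=7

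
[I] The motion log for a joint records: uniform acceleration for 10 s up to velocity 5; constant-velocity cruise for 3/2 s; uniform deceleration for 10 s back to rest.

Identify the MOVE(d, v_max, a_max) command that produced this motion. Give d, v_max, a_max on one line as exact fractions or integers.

a_max = 5/10 = 1/2
d_a = ½·5·10 = 25; d_c = 5·3/2 = 15/2
d = 2·25 + 15/2 = 115/2
t_c = 3/2 > 0 so v_max = 5

d=115/2 v_max=5 a_max=1/2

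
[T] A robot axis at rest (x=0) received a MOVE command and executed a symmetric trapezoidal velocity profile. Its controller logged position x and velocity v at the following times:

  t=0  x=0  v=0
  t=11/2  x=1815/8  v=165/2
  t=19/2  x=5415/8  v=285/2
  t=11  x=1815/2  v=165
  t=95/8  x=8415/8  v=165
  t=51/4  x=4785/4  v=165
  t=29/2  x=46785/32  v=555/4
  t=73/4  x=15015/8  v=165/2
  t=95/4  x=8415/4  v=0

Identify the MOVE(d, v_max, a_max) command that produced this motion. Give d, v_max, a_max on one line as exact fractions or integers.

final state: t=95/4, x=8415/4, v=0 → d = 8415/4
a_max = (165/2−0)/(11/2−0) = 15
max v = 165 over t∈[11,51/4] → v_max = 165
check: 165·(11+7/4) = 8415/4 ✓

d=8415/4 v_max=165 a_max=15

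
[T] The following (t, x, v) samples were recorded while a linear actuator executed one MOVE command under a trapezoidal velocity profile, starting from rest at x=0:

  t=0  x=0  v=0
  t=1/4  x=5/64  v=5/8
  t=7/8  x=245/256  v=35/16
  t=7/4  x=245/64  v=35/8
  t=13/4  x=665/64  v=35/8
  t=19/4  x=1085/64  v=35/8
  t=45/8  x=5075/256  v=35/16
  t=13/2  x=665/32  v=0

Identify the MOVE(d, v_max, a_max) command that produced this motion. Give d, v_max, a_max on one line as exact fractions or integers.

final state: t=13/2, x=665/32, v=0 → d = 665/32
a_max = (5/8−0)/(1/4−0) = 5/2
max v = 35/8 over t∈[7/4,19/4] → v_max = 35/8
check: 35/8·(7/4+3) = 665/32 ✓

d=665/32 v_max=35/8 a_max=5/2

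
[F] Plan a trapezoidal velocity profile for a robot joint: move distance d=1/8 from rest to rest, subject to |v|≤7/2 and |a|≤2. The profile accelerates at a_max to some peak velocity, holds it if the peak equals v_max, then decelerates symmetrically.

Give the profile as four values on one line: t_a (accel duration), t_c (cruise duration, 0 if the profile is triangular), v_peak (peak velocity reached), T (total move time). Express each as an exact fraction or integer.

vₘ²/aₘ = (7/2)²/2 = 49/8
1/8 < 49/8 ⇒ no cruise
v_peak = √(1/8·2) = √(1/4) = 1/2
t_a = (1/2)/2 = 1/4; t_c = 0
T = 2·1/4 = 1/2

t_a=1/4 t_c=0 v_peak=1/2 T=1/2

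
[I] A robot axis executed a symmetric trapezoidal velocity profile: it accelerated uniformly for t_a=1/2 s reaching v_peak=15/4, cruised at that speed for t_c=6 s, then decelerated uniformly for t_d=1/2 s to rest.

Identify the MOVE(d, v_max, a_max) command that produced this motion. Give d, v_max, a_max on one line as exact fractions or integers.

d=195/8 v_max=15/4 a_max=15/2

a_max = (15/4)/(1/2) = 15/2
d_a = ½·15/4·1/2 = 15/16; d_c = 15/4·6 = 45/2
d = 2·15/16 + 45/2 = 195/8
t_c = 6 > 0 so v_max = 15/4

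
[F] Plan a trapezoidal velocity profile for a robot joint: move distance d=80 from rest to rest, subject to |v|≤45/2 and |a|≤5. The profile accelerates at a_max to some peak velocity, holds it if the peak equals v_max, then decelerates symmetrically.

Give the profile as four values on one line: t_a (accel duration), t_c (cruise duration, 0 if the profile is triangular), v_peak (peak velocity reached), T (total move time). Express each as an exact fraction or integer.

t_a=4 t_c=0 v_peak=20 T=8

(v_max)²/a_max = (45/2)²/5 = 405/4
80 < 405/4 so t_c = 0
v_peak = √(80·5) = √400 = 20
t_a = 20/5 = 4; t_c = 0
T = 2·4 = 8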